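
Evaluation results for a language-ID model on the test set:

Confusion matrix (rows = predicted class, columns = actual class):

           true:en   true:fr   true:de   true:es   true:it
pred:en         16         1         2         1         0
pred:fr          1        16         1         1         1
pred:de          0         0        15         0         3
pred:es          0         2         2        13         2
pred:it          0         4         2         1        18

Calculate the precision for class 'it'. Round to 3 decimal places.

0.720

Treat 'it' as positive and all other classes as negative.
precision = TP/(TP+FP).
it: TP=18, FP=0+4+2+1=7 → 18/25 = 0.7200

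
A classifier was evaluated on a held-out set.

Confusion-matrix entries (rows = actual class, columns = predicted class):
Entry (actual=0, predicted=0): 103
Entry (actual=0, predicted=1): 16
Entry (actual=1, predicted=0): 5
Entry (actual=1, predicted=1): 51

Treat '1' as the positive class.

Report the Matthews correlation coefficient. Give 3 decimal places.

0.745

MCC = (TP·TN − FP·FN) / √((TP+FP)(TP+FN)(TN+FP)(TN+FN))
Numerator = 51·103 − 16·5 = 5173
Denominator = √(67·56·119·108) = √48220704 = 6944.1129
MCC = 5173 / 6944.1129 = 0.745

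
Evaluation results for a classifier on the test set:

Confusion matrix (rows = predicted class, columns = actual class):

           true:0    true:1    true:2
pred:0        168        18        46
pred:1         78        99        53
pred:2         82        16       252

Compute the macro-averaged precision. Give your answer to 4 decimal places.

0.6249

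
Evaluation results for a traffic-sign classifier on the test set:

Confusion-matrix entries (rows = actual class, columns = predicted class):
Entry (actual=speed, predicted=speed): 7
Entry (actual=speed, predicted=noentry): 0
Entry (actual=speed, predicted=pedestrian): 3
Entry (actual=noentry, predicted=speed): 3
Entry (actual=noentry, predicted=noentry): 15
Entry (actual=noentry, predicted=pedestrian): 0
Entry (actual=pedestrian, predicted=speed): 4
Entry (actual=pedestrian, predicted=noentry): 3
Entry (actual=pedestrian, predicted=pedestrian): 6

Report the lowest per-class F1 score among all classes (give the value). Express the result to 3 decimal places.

Per-class F1 score (2·TP/(2·TP+FP+FN)):
  speed: TP=7, FP=3+4=7, FN=0+3=3 → 14/24 = 0.5833
  noentry: TP=15, FP=0+3=3, FN=3+0=3 → 30/36 = 0.8333
  pedestrian: TP=6, FP=3+0=3, FN=4+3=7 → 12/22 = 0.5455
Lowest is class 'pedestrian' with F1 score = 0.545.

0.545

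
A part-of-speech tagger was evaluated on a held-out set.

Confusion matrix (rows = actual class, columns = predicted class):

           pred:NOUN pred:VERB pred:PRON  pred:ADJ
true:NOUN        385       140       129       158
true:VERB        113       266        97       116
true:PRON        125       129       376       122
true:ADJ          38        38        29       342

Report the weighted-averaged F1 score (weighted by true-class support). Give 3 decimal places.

0.523

Per-class F1 score (2·TP/(2·TP+FP+FN)):
  NOUN: TP=385, FP=113+125+38=276, FN=140+129+158=427 → 770/1473 = 0.5227
  VERB: TP=266, FP=140+129+38=307, FN=113+97+116=326 → 532/1165 = 0.4567
  PRON: TP=376, FP=129+97+29=255, FN=125+129+122=376 → 752/1383 = 0.5437
  ADJ: TP=342, FP=158+116+122=396, FN=38+38+29=105 → 684/1185 = 0.5772
Weighted-F1 score = Σ (supportᵢ/N)·F1 scoreᵢ with N=2603: (812/2603)·0.5227 + (592/2603)·0.4567 + (752/2603)·0.5437 + (447/2603)·0.5772 = 0.523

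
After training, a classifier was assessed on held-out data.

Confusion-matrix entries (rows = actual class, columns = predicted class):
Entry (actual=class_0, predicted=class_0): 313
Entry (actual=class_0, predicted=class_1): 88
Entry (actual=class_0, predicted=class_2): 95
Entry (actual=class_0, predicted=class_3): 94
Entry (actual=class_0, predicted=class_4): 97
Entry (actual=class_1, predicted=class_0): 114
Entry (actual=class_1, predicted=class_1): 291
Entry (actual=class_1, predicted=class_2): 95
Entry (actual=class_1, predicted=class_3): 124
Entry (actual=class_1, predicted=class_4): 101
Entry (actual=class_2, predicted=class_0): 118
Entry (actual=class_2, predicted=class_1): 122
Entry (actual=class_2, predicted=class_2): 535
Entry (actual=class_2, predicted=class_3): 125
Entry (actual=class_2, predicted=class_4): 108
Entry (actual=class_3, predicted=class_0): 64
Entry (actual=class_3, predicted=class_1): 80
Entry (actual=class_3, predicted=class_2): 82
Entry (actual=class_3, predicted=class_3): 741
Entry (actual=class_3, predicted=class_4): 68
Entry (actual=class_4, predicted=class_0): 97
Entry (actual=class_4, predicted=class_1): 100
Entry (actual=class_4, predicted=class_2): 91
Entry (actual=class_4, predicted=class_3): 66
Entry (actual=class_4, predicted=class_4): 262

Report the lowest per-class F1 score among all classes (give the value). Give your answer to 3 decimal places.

0.414

Per-class F1 score (2·TP/(2·TP+FP+FN)):
  class_0: TP=313, FP=114+118+64+97=393, FN=88+95+94+97=374 → 626/1393 = 0.4494
  class_1: TP=291, FP=88+122+80+100=390, FN=114+95+124+101=434 → 582/1406 = 0.4139
  class_2: TP=535, FP=95+95+82+91=363, FN=118+122+125+108=473 → 1070/1906 = 0.5614
  class_3: TP=741, FP=94+124+125+66=409, FN=64+80+82+68=294 → 1482/2185 = 0.6783
  class_4: TP=262, FP=97+101+108+68=374, FN=97+100+91+66=354 → 524/1252 = 0.4185
Lowest is class 'class_1' with F1 score = 0.414.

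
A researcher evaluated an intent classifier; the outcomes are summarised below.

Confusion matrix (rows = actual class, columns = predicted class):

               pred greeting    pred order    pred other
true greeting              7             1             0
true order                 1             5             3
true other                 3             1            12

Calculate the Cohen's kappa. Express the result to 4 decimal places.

0.5745

Observed agreement pₒ = trace/N = 24/33 = 0.72727
Expected agreement pₑ = Σ (rowᵢ·colᵢ)/N² = (8·11 + 9·7 + 16·15)/33² = 0.35904
κ = (pₒ − pₑ)/(1 − pₑ) = (0.72727 − 0.35904)/(1 − 0.35904) = 0.5745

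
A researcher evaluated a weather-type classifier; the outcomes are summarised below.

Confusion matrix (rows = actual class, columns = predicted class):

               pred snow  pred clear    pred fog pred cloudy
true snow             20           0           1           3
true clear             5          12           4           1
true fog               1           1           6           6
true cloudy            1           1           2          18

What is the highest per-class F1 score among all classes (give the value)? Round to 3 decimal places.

0.784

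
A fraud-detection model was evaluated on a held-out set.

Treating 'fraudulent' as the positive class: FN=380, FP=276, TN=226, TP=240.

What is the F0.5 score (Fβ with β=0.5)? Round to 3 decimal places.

0.447

Fβ = (1+β²)·TP / ((1+β²)·TP + β²·FN + FP), with β²=1/4
= 1.25·240 / (1.25·240 + 0.25·380 + 276) = 0.447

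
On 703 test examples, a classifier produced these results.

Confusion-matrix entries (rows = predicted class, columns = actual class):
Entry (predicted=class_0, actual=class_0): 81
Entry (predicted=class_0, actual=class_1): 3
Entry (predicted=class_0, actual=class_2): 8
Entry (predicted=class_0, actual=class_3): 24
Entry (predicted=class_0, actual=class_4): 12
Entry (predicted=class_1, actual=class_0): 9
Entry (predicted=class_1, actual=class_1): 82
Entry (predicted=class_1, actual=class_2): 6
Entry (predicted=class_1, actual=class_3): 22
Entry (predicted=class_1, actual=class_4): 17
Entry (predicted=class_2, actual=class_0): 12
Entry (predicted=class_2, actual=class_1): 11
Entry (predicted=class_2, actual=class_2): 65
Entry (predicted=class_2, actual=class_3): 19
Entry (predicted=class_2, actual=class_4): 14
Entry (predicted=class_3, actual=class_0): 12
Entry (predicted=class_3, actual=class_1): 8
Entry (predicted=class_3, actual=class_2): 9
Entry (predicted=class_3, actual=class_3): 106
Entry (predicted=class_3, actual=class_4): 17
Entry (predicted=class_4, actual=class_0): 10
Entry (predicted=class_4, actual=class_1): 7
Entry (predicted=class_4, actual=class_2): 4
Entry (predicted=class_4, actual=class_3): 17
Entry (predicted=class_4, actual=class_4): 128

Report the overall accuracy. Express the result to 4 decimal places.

0.6572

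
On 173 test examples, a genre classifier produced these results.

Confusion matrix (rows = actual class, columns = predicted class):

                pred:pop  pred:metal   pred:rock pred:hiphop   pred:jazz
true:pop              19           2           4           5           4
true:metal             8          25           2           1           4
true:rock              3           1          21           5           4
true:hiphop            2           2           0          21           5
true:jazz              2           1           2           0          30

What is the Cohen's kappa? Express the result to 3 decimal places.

0.588

Observed agreement pₒ = trace/N = 116/173 = 0.6705
Expected agreement pₑ = Σ (rowᵢ·colᵢ)/N² = (34·34 + 40·31 + 34·29 + 30·32 + 35·47)/173² = 0.2000
κ = (pₒ − pₑ)/(1 − pₑ) = (0.6705 − 0.2000)/(1 − 0.2000) = 0.588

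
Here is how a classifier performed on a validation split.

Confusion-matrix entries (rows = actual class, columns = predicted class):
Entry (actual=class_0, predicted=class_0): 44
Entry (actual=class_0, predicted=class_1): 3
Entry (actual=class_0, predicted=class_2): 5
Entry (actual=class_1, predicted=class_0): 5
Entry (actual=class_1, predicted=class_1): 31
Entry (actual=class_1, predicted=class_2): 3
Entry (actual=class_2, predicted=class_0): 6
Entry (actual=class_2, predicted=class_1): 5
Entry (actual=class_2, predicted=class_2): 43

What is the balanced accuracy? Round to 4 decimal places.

0.8124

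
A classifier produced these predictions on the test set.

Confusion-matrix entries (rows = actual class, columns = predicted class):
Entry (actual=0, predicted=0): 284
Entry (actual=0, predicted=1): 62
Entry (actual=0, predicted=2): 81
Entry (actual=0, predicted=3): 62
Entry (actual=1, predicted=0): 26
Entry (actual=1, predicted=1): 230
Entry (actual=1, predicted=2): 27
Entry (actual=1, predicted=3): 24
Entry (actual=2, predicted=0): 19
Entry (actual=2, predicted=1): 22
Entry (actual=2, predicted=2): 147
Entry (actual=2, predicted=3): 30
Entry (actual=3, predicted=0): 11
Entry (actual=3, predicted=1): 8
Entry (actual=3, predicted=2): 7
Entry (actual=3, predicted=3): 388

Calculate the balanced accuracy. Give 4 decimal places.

Balanced accuracy = mean of per-class recall.
  0: recall = 284/489 = 0.58078
  1: recall = 230/307 = 0.74919
  2: recall = 147/218 = 0.67431
  3: recall = 388/414 = 0.93720
Mean = (0.58078 + 0.74919 + 0.67431 + 0.93720) / 4 = 0.7354

0.7354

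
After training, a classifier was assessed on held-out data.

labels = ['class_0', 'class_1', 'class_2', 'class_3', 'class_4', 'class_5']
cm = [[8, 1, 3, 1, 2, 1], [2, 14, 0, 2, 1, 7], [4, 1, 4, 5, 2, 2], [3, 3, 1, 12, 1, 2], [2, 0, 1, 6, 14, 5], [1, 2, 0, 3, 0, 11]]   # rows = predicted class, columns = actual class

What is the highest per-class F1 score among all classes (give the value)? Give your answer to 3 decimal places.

Per-class F1 score (2·TP/(2·TP+FP+FN)):
  class_0: TP=8, FP=1+3+1+2+1=8, FN=2+4+3+2+1=12 → 16/36 = 0.4444
  class_1: TP=14, FP=2+0+2+1+7=12, FN=1+1+3+0+2=7 → 28/47 = 0.5957
  class_2: TP=4, FP=4+1+5+2+2=14, FN=3+0+1+1+0=5 → 8/27 = 0.2963
  class_3: TP=12, FP=3+3+1+1+2=10, FN=1+2+5+6+3=17 → 24/51 = 0.4706
  class_4: TP=14, FP=2+0+1+6+5=14, FN=2+1+2+1+0=6 → 28/48 = 0.5833
  class_5: TP=11, FP=1+2+0+3+0=6, FN=1+7+2+2+5=17 → 22/45 = 0.4889
Highest is class 'class_1' with F1 score = 0.596.

0.596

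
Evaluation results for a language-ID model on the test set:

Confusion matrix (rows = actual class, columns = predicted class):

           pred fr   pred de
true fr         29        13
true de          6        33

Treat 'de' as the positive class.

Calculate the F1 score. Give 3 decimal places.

Precision = TP/(TP+FP) = 33/46 = 0.7174
Recall = TP/(TP+FN) = 33/39 = 0.8462
F1 = 2·TP/(2·TP+FP+FN) = 66/85 = 0.776

0.776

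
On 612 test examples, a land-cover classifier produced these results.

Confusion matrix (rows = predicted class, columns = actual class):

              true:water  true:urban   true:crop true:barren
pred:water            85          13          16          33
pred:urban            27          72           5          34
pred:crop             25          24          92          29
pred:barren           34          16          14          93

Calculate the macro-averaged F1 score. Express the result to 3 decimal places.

0.560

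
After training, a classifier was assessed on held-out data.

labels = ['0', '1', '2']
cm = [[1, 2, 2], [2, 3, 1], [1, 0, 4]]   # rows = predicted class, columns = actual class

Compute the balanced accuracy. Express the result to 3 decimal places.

0.474

Balanced accuracy = mean of per-class recall.
  0: recall = 1/4 = 0.2500
  1: recall = 3/5 = 0.6000
  2: recall = 4/7 = 0.5714
Mean = (0.2500 + 0.6000 + 0.5714) / 3 = 0.474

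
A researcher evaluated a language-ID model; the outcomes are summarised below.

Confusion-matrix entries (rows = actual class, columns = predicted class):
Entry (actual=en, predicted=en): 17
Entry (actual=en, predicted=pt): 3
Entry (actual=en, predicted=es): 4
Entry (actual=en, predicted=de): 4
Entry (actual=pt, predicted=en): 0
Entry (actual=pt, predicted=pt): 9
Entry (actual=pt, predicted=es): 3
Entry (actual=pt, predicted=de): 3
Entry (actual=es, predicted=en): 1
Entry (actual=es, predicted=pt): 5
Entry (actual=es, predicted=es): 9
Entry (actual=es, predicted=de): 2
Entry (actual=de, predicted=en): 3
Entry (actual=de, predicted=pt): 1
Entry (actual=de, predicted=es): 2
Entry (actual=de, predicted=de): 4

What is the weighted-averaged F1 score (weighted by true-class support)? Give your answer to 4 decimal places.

0.5690

Per-class F1 score (2·TP/(2·TP+FP+FN)):
  en: TP=17, FP=0+1+3=4, FN=3+4+4=11 → 34/49 = 0.69388
  pt: TP=9, FP=3+5+1=9, FN=0+3+3=6 → 18/33 = 0.54545
  es: TP=9, FP=4+3+2=9, FN=1+5+2=8 → 18/35 = 0.51429
  de: TP=4, FP=4+3+2=9, FN=3+1+2=6 → 8/23 = 0.34783
Weighted-F1 score = Σ (supportᵢ/N)·F1 scoreᵢ with N=70: (28/70)·0.69388 + (15/70)·0.54545 + (17/70)·0.51429 + (10/70)·0.34783 = 0.5690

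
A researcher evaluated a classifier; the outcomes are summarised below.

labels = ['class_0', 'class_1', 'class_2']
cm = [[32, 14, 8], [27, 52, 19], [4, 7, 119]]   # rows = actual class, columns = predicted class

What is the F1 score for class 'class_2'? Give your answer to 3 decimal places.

F1 score = 2·TP/(2·TP+FP+FN).
class_2: TP=119, FP=8+19=27, FN=4+7=11 → 238/276 = 0.8623

0.862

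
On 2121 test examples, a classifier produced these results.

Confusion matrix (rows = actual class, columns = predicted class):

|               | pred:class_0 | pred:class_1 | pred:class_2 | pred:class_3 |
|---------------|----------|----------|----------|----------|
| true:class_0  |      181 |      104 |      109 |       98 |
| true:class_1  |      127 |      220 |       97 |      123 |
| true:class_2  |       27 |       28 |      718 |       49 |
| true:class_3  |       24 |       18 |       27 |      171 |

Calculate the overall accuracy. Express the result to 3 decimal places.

Accuracy = trace / total = (181+220+718+171=1290) / 2121 = 1290/2121 = 0.608

0.608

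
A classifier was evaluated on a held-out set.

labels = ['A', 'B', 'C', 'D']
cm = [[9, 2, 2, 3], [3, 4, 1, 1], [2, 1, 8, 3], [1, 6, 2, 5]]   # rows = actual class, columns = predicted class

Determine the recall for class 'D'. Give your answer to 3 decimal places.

0.357

recall = TP/(TP+FN).
D: TP=5, FN=1+6+2=9 → 5/14 = 0.3571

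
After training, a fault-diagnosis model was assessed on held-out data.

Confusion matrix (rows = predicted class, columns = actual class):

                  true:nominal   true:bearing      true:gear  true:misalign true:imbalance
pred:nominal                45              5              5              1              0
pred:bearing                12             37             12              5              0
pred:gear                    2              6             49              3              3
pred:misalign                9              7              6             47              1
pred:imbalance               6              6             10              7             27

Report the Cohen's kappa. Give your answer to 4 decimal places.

Observed agreement pₒ = trace/N = 205/311 = 0.65916
Expected agreement pₑ = Σ (rowᵢ·colᵢ)/N² = (74·56 + 61·66 + 82·63 + 63·70 + 31·56)/311² = 0.20142
κ = (pₒ − pₑ)/(1 − pₑ) = (0.65916 − 0.20142)/(1 − 0.20142) = 0.5732

0.5732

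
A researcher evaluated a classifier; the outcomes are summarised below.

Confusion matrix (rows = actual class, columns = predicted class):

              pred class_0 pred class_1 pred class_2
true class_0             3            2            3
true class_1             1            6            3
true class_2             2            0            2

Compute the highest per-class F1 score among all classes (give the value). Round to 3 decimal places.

Per-class F1 score (2·TP/(2·TP+FP+FN)):
  class_0: TP=3, FP=1+2=3, FN=2+3=5 → 6/14 = 0.4286
  class_1: TP=6, FP=2+0=2, FN=1+3=4 → 12/18 = 0.6667
  class_2: TP=2, FP=3+3=6, FN=2+0=2 → 4/12 = 0.3333
Highest is class 'class_1' with F1 score = 0.667.

0.667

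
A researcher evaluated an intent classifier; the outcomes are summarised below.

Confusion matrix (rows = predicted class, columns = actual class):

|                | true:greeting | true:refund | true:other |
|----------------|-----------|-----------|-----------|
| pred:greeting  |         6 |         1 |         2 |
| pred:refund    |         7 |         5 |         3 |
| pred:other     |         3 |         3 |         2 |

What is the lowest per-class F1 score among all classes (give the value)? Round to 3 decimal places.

0.267

Per-class F1 score (2·TP/(2·TP+FP+FN)):
  greeting: TP=6, FP=1+2=3, FN=7+3=10 → 12/25 = 0.4800
  refund: TP=5, FP=7+3=10, FN=1+3=4 → 10/24 = 0.4167
  other: TP=2, FP=3+3=6, FN=2+3=5 → 4/15 = 0.2667
Lowest is class 'other' with F1 score = 0.267.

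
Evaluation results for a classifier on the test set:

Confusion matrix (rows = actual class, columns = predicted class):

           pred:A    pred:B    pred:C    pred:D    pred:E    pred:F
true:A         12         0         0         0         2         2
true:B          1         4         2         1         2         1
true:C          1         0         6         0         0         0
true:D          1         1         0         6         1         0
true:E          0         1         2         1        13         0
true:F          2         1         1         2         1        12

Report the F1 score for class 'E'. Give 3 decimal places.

0.722

Treat 'E' as positive and all other classes as negative.
F1 score = 2·TP/(2·TP+FP+FN).
E: TP=13, FP=2+2+0+1+1=6, FN=0+1+2+1+0=4 → 26/36 = 0.7222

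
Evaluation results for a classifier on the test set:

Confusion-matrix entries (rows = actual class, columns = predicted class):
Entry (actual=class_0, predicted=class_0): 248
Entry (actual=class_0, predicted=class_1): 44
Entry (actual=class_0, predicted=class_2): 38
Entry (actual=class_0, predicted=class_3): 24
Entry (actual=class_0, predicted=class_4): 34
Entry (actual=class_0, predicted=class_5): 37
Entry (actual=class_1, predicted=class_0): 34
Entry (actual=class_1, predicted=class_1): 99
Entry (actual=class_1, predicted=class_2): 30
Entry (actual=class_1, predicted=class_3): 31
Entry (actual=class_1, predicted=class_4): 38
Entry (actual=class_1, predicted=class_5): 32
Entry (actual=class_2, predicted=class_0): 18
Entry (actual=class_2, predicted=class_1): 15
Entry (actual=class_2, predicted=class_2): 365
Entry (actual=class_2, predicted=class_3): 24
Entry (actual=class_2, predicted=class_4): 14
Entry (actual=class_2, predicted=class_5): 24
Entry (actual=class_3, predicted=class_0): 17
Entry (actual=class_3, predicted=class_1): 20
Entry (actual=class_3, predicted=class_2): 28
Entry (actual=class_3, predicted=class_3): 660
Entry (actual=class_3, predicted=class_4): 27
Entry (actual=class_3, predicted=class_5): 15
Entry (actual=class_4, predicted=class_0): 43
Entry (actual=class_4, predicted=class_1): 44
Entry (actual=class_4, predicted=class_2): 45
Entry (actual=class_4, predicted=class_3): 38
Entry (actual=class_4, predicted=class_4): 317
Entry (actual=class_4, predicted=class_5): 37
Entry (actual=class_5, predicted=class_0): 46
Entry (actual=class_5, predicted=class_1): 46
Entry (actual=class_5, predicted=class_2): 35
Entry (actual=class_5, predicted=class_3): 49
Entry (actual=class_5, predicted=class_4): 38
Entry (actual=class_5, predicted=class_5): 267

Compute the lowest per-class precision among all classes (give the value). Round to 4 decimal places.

0.3694

Per-class precision (TP/(TP+FP)):
  class_0: TP=248, FP=34+18+17+43+46=158 → 248/406 = 0.61084
  class_1: TP=99, FP=44+15+20+44+46=169 → 99/268 = 0.36940
  class_2: TP=365, FP=38+30+28+45+35=176 → 365/541 = 0.67468
  class_3: TP=660, FP=24+31+24+38+49=166 → 660/826 = 0.79903
  class_4: TP=317, FP=34+38+14+27+38=151 → 317/468 = 0.67735
  class_5: TP=267, FP=37+32+24+15+37=145 → 267/412 = 0.64806
Lowest is class 'class_1' with precision = 0.3694.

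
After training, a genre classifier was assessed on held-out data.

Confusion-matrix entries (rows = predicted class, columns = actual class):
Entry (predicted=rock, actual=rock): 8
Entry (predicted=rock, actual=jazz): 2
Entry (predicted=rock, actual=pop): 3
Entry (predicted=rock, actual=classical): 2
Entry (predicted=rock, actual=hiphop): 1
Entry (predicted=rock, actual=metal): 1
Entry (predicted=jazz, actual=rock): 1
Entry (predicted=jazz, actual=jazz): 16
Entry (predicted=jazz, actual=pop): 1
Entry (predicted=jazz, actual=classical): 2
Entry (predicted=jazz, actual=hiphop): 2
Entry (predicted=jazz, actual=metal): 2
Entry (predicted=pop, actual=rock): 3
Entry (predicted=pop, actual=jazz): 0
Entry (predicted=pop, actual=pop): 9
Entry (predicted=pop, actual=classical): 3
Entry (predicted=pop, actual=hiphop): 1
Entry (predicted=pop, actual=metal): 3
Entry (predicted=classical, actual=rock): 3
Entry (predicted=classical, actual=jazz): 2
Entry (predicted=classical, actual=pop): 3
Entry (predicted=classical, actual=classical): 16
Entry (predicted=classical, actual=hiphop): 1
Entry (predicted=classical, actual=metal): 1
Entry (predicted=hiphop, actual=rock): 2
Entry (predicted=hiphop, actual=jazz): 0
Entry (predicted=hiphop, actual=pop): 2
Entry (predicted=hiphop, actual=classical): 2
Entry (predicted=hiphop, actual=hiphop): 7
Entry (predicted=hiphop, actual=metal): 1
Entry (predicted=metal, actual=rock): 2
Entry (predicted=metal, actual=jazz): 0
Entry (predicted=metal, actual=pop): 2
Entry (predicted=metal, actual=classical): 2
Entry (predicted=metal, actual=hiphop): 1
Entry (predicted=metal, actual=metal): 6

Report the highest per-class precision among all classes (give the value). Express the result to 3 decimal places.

0.667

Per-class precision (TP/(TP+FP)):
  rock: TP=8, FP=2+3+2+1+1=9 → 8/17 = 0.4706
  jazz: TP=16, FP=1+1+2+2+2=8 → 16/24 = 0.6667
  pop: TP=9, FP=3+0+3+1+3=10 → 9/19 = 0.4737
  classical: TP=16, FP=3+2+3+1+1=10 → 16/26 = 0.6154
  hiphop: TP=7, FP=2+0+2+2+1=7 → 7/14 = 0.5000
  metal: TP=6, FP=2+0+2+2+1=7 → 6/13 = 0.4615
Highest is class 'jazz' with precision = 0.667.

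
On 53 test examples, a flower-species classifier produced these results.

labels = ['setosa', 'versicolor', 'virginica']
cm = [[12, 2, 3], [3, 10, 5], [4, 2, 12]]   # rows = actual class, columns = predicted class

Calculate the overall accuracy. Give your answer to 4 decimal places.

0.6415

Accuracy = trace / total = (12+10+12=34) / 53 = 34/53 = 0.6415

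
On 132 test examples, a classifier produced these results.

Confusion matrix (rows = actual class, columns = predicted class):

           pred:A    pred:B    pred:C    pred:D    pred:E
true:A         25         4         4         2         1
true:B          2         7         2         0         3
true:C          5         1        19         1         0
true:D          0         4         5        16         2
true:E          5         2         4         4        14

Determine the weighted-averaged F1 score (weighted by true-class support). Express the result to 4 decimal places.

0.6144

Per-class F1 score (2·TP/(2·TP+FP+FN)):
  A: TP=25, FP=2+5+0+5=12, FN=4+4+2+1=11 → 50/73 = 0.68493
  B: TP=7, FP=4+1+4+2=11, FN=2+2+0+3=7 → 14/32 = 0.43750
  C: TP=19, FP=4+2+5+4=15, FN=5+1+1+0=7 → 38/60 = 0.63333
  D: TP=16, FP=2+0+1+4=7, FN=0+4+5+2=11 → 32/50 = 0.64000
  E: TP=14, FP=1+3+0+2=6, FN=5+2+4+4=15 → 28/49 = 0.57143
Weighted-F1 score = Σ (supportᵢ/N)·F1 scoreᵢ with N=132: (36/132)·0.68493 + (14/132)·0.43750 + (26/132)·0.63333 + (27/132)·0.64000 + (29/132)·0.57143 = 0.6144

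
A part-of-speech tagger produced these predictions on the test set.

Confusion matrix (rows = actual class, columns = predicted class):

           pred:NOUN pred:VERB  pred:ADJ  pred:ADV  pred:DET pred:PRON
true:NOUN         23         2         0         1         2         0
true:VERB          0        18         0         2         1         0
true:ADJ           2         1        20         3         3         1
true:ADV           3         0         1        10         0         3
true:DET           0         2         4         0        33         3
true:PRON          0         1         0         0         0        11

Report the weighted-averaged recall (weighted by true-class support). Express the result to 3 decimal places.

0.767

Per-class recall (TP/(TP+FN)):
  NOUN: TP=23, FN=2+0+1+2+0=5 → 23/28 = 0.8214
  VERB: TP=18, FN=0+0+2+1+0=3 → 18/21 = 0.8571
  ADJ: TP=20, FN=2+1+3+3+1=10 → 20/30 = 0.6667
  ADV: TP=10, FN=3+0+1+0+3=7 → 10/17 = 0.5882
  DET: TP=33, FN=0+2+4+0+3=9 → 33/42 = 0.7857
  PRON: TP=11, FN=0+1+0+0+0=1 → 11/12 = 0.9167
Weighted-recall = Σ (supportᵢ/N)·recallᵢ with N=150: (28/150)·0.8214 + (21/150)·0.8571 + (30/150)·0.6667 + (17/150)·0.5882 + (42/150)·0.7857 + (12/150)·0.9167 = 0.767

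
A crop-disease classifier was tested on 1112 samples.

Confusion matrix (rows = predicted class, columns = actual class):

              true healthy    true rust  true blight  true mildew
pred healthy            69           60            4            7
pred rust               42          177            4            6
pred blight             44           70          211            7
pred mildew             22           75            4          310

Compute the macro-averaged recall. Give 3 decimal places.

Per-class recall (TP/(TP+FN)):
  healthy: TP=69, FN=42+44+22=108 → 69/177 = 0.3898
  rust: TP=177, FN=60+70+75=205 → 177/382 = 0.4634
  blight: TP=211, FN=4+4+4=12 → 211/223 = 0.9462
  mildew: TP=310, FN=7+6+7=20 → 310/330 = 0.9394
Macro-recall = mean = (0.3898 + 0.4634 + 0.9462 + 0.9394) / 4 = 0.685

0.685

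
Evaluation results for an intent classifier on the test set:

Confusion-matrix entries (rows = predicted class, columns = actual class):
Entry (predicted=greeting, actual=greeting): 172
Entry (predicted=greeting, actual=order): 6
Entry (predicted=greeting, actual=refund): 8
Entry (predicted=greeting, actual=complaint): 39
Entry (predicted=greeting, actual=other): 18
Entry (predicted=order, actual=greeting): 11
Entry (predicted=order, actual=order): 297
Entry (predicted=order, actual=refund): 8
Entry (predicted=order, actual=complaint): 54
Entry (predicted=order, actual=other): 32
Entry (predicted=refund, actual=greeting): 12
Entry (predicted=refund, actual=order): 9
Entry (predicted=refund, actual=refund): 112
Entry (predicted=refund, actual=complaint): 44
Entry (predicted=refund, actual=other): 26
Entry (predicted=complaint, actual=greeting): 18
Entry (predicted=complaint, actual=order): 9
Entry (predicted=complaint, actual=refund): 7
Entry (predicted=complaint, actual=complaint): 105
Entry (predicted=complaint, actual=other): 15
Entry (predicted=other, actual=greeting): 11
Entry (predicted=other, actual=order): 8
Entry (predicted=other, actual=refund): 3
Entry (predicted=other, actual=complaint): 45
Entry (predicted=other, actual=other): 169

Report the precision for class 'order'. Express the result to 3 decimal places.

precision = TP/(TP+FP).
order: TP=297, FP=11+8+54+32=105 → 297/402 = 0.7388

0.739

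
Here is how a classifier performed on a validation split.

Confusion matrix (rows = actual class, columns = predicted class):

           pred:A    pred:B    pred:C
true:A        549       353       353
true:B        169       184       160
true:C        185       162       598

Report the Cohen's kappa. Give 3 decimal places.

Observed agreement pₒ = trace/N = 1331/2713 = 0.4906
Expected agreement pₑ = Σ (rowᵢ·colᵢ)/N² = (1255·903 + 513·699 + 945·1111)/2713² = 0.3453
κ = (pₒ − pₑ)/(1 − pₑ) = (0.4906 − 0.3453)/(1 − 0.3453) = 0.222

0.222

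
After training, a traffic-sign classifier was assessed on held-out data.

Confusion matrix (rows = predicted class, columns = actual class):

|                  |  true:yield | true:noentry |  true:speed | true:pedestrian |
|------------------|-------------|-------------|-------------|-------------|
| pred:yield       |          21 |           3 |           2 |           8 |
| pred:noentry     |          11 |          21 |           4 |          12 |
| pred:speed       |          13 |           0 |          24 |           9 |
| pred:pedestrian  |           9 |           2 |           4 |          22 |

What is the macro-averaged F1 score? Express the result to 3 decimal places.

0.536

Per-class F1 score (2·TP/(2·TP+FP+FN)):
  yield: TP=21, FP=3+2+8=13, FN=11+13+9=33 → 42/88 = 0.4773
  noentry: TP=21, FP=11+4+12=27, FN=3+0+2=5 → 42/74 = 0.5676
  speed: TP=24, FP=13+0+9=22, FN=2+4+4=10 → 48/80 = 0.6000
  pedestrian: TP=22, FP=9+2+4=15, FN=8+12+9=29 → 44/88 = 0.5000
Macro-F1 score = mean = (0.4773 + 0.5676 + 0.6000 + 0.5000) / 4 = 0.536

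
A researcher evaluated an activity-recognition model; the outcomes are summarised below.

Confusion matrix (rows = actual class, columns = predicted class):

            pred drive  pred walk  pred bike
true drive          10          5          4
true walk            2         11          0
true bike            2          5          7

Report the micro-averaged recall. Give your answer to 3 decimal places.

Micro-averaging pools counts across classes: ΣTP=28, ΣFP=18, ΣFN=18.
Micro-recall = TP/(TP+FN) on pooled counts = 0.609 (equals overall accuracy in single-label multiclass).

0.609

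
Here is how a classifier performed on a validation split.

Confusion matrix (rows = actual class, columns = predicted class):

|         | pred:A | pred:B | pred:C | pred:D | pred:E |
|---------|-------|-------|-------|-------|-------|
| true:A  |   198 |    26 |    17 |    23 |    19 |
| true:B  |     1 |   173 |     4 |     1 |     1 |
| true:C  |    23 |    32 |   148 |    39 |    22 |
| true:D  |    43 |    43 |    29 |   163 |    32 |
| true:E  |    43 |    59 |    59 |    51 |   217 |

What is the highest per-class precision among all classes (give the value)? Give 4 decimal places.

0.7457

Per-class precision (TP/(TP+FP)):
  A: TP=198, FP=1+23+43+43=110 → 198/308 = 0.64286
  B: TP=173, FP=26+32+43+59=160 → 173/333 = 0.51952
  C: TP=148, FP=17+4+29+59=109 → 148/257 = 0.57588
  D: TP=163, FP=23+1+39+51=114 → 163/277 = 0.58845
  E: TP=217, FP=19+1+22+32=74 → 217/291 = 0.74570
Highest is class 'E' with precision = 0.7457.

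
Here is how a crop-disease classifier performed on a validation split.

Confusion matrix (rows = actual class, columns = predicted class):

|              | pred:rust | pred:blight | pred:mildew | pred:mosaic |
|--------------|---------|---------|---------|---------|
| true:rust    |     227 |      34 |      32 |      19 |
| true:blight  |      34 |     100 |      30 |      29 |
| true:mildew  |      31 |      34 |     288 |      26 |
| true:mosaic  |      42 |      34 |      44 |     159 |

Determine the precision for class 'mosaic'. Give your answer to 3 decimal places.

precision = TP/(TP+FP).
mosaic: TP=159, FP=19+29+26=74 → 159/233 = 0.6824

0.682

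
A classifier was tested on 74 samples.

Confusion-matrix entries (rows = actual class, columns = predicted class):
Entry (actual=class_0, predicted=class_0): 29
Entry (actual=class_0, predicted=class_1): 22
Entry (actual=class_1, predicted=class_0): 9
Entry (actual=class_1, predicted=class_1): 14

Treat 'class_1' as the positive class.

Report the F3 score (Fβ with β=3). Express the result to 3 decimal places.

0.576

Fβ = (1+β²)·TP / ((1+β²)·TP + β²·FN + FP), with β²=9
= 10·14 / (10·14 + 9·9 + 22) = 0.576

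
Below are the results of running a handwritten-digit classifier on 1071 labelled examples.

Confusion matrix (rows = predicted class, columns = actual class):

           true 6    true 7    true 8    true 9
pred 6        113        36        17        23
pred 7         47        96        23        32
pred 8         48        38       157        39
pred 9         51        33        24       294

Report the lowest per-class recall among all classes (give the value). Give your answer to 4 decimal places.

Per-class recall (TP/(TP+FN)):
  6: TP=113, FN=47+48+51=146 → 113/259 = 0.43629
  7: TP=96, FN=36+38+33=107 → 96/203 = 0.47291
  8: TP=157, FN=17+23+24=64 → 157/221 = 0.71041
  9: TP=294, FN=23+32+39=94 → 294/388 = 0.75773
Lowest is class '6' with recall = 0.4363.

0.4363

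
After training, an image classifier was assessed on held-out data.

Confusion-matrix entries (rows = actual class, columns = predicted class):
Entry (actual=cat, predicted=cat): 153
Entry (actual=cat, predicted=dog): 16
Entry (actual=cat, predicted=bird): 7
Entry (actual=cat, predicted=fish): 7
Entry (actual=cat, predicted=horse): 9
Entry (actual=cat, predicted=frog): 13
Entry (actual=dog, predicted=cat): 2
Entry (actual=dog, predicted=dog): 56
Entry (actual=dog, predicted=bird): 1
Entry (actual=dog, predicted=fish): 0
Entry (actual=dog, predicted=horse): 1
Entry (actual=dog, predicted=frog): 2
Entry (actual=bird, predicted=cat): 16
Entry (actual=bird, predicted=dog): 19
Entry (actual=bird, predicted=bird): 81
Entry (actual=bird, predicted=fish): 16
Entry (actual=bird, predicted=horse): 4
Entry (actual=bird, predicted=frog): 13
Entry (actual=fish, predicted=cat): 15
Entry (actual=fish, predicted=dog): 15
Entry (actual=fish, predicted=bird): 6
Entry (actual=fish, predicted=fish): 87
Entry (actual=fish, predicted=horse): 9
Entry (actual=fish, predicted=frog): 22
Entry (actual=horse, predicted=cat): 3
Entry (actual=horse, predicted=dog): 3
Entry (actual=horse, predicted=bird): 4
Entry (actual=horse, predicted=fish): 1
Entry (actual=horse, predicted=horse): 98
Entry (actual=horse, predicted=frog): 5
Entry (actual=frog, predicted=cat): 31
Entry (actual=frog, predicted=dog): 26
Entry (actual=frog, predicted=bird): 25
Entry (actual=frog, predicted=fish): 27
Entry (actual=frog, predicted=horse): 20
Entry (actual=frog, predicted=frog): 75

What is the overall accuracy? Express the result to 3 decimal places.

0.619

Accuracy = trace / total = (153+56+81+87+98+75=550) / 888 = 550/888 = 0.619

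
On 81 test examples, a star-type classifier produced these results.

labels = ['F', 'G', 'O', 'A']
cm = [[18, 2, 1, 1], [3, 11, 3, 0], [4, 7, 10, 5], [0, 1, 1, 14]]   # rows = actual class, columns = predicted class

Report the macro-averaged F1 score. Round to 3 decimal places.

0.653

Per-class F1 score (2·TP/(2·TP+FP+FN)):
  F: TP=18, FP=3+4+0=7, FN=2+1+1=4 → 36/47 = 0.7660
  G: TP=11, FP=2+7+1=10, FN=3+3+0=6 → 22/38 = 0.5789
  O: TP=10, FP=1+3+1=5, FN=4+7+5=16 → 20/41 = 0.4878
  A: TP=14, FP=1+0+5=6, FN=0+1+1=2 → 28/36 = 0.7778
Macro-F1 score = mean = (0.7660 + 0.5789 + 0.4878 + 0.7778) / 4 = 0.653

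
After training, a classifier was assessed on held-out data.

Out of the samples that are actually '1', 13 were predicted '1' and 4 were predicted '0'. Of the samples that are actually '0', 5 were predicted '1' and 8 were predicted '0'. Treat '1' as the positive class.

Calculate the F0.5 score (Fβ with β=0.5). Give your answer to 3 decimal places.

0.730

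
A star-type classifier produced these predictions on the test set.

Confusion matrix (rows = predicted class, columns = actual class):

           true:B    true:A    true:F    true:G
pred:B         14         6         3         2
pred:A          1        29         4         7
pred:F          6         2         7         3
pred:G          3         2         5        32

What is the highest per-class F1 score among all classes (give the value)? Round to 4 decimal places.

0.7442

Per-class F1 score (2·TP/(2·TP+FP+FN)):
  B: TP=14, FP=6+3+2=11, FN=1+6+3=10 → 28/49 = 0.57143
  A: TP=29, FP=1+4+7=12, FN=6+2+2=10 → 58/80 = 0.72500
  F: TP=7, FP=6+2+3=11, FN=3+4+5=12 → 14/37 = 0.37838
  G: TP=32, FP=3+2+5=10, FN=2+7+3=12 → 64/86 = 0.74419
Highest is class 'G' with F1 score = 0.7442.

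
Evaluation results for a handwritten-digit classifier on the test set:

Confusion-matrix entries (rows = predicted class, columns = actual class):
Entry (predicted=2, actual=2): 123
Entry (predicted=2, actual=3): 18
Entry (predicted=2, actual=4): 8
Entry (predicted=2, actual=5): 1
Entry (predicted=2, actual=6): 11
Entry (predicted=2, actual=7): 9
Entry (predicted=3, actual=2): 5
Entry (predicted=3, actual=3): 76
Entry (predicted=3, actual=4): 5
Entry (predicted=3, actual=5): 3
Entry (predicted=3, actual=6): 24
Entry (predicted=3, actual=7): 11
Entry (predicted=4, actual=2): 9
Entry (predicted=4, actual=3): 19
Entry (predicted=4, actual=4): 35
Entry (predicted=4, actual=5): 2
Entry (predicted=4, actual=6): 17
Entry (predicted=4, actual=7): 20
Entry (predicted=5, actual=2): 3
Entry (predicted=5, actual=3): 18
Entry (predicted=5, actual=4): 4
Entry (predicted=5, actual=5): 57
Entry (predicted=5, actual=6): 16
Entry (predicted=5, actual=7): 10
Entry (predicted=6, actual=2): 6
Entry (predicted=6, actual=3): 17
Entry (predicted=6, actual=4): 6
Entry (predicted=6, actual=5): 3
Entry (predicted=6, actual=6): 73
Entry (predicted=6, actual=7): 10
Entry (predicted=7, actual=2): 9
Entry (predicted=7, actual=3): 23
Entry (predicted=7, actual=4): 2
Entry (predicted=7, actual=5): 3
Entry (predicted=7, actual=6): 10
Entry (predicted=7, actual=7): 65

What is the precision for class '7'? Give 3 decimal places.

Treat '7' as positive and all other classes as negative.
precision = TP/(TP+FP).
7: TP=65, FP=9+23+2+3+10=47 → 65/112 = 0.5804

0.580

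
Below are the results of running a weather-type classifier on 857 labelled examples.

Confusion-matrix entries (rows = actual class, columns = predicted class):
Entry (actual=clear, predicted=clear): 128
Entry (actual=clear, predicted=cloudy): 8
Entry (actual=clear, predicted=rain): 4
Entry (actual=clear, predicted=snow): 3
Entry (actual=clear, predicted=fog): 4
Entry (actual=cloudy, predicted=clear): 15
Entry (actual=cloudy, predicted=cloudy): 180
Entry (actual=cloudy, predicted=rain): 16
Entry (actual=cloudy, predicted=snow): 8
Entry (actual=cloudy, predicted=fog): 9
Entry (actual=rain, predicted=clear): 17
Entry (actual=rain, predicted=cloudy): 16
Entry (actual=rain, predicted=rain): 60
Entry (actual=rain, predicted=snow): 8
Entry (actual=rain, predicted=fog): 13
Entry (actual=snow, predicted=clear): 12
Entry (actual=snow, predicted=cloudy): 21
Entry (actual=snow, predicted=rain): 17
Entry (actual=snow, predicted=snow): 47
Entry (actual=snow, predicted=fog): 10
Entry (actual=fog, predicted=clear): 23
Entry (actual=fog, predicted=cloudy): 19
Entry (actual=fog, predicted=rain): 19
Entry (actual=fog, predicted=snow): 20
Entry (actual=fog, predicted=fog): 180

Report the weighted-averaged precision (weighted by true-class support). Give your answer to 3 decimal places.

Per-class precision (TP/(TP+FP)):
  clear: TP=128, FP=15+17+12+23=67 → 128/195 = 0.6564
  cloudy: TP=180, FP=8+16+21+19=64 → 180/244 = 0.7377
  rain: TP=60, FP=4+16+17+19=56 → 60/116 = 0.5172
  snow: TP=47, FP=3+8+8+20=39 → 47/86 = 0.5465
  fog: TP=180, FP=4+9+13+10=36 → 180/216 = 0.8333
Weighted-precision = Σ (supportᵢ/N)·precisionᵢ with N=857: (147/857)·0.6564 + (228/857)·0.7377 + (114/857)·0.5172 + (107/857)·0.5465 + (261/857)·0.8333 = 0.700

0.700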